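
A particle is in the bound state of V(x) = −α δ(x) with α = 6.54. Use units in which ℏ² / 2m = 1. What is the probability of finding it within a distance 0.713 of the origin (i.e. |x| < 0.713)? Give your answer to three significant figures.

The normalised bound state is ψ = √κ e^{−κ|x|} with κ = mα/ℏ² = 3.270.
P(|x| < d) = ∫_{−d}^{d} κ e^{−2κ|x|} dx = 1 − e^{−2κd} = 1 − e^{−4.663} = 0.9906.

P = 0.991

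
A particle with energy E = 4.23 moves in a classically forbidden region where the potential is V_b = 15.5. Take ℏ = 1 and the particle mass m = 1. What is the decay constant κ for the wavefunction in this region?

κ = 4.75

Since E < V_b the TISE in this region is ψ'' = κ²ψ with κ = √(2m(V_b − E))/ℏ.
κ = √(2 × 1 × 11.27) = 4.748.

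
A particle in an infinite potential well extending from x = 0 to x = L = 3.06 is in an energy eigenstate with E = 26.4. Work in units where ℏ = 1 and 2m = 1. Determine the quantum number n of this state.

n = 5

For an infinite well E_n = n²π²ℏ²/(2mL²), so n = (L/πℏ)√(2mE).
n = (3.06/π) × √(2 × 0.5 × 26.4) = 5.005 → n = 5.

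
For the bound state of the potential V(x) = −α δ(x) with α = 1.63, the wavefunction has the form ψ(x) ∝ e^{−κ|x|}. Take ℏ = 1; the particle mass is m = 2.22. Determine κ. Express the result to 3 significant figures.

Integrate −(ℏ²/2m)ψ'' − αδ(x)ψ = Eψ from −ε to +ε: the ψ'' term gives ψ'(0⁺) − ψ'(0⁻) and the δ term gives −(2mα/ℏ²)ψ(0).
With ψ ∝ e^{−κ|x|} this yields −2κ = −2mα/ℏ², so κ = mα/ℏ² = 3.619.

κ = 3.62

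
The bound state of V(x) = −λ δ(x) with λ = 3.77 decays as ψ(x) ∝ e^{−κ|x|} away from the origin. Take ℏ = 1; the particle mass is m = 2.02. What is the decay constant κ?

Integrate −(ℏ²/2m)ψ'' − λδ(x)ψ = Eψ from −ε to +ε: the ψ'' term gives ψ'(0⁺) − ψ'(0⁻) and the δ term gives −(2mλ/ℏ²)ψ(0).
With ψ ∝ e^{−κ|x|} this yields −2κ = −2mλ/ℏ², so κ = mλ/ℏ² = 7.615.

κ = 7.62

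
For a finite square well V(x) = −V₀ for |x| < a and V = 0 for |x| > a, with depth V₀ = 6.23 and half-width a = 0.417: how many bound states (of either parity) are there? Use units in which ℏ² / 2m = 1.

Define the well-strength parameter z₀ = (a/ℏ)√(2mV₀) = 0.417 × √(2·0.5·6.23) = 1.041.
A new bound state (alternating even/odd) appears each time z₀ passes a multiple of π/2, so N = ⌊2z₀/π⌋ + 1 = ⌊0.6626⌋ + 1 = 1.

N = 1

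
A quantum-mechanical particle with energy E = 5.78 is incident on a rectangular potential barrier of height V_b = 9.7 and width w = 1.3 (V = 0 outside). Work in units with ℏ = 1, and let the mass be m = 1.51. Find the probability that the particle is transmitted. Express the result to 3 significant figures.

T = 0.000502

Since E < V_b the interior solution is evanescent with decay constant κ = √(2m(V_b − E))/ℏ = 3.441.
κw = 4.473, sinh(κw) = 43.80.
The exact tunnelling result is T⁻¹ = 1 + V_b² sinh²(κw) / [4E(V_b − E)] = 1993, so T = 0.000502.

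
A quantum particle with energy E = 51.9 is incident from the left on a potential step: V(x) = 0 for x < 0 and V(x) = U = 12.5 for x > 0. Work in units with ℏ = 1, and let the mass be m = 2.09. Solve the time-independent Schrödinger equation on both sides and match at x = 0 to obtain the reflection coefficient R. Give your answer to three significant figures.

On each side the TISE gives plane waves with k = √(2m(E − V))/ℏ: k₁ = √(2·2.09·51.9) = 14.73, k₂ = √(2·2.09·39.4) = 12.83.
Matching ψ and ψ′ at x = 0 gives r = (k₁ − k₂)/(k₁ + k₂), so R = r² = 0.004731 and T = 1 − R = 0.9953.

R = 0.00473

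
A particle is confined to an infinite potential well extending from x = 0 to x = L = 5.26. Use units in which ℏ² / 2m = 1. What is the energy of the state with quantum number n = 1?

Requiring ψ(0) = ψ(L) = 0 quantises k = nπ/L, hence E_n = ℏ²k²/2m = n²π²ℏ²/(2mL²).
E_1 = 1² × π² / (2 × 0.5 × 5.26²) = 0.3567.

E = 0.357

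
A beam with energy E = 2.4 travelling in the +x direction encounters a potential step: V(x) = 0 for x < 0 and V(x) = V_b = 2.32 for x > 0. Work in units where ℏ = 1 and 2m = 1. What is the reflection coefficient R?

The wavenumbers are k₁ = √(2mE)/ℏ = 1.549 on the left and k₂ = √(2m(E − V_b))/ℏ = 0.2828 on the right.
Continuity of ψ and ψ′ at the step yields the reflection amplitude r = (k₁ − k₂)/(k₁ + k₂) = 0.6912; thus R = |r|² = 0.4778, T = 0.5222.

R = 0.478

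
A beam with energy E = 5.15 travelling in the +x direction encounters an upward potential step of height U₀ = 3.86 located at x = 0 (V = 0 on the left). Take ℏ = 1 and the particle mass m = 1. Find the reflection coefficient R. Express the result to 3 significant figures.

On each side the TISE gives plane waves with k = √(2m(E − V))/ℏ: k₁ = √(2·1·5.15) = 3.209, k₂ = √(2·1·1.29) = 1.606.
Matching ψ and ψ′ at x = 0 gives r = (k₁ − k₂)/(k₁ + k₂), so R = r² = 0.1108 and T = 1 − R = 0.8892.

R = 0.111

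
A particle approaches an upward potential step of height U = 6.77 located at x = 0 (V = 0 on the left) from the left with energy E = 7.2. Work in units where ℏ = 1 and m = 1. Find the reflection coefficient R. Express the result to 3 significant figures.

The wavenumbers are k₁ = √(2mE)/ℏ = 3.795 on the left and k₂ = √(2m(E − U))/ℏ = 0.9274 on the right.
Matching ψ and ψ′ at x = 0 gives r = (k₁ − k₂)/(k₁ + k₂), so R = r² = 0.3687 and T = 1 − R = 0.6313.

R = 0.369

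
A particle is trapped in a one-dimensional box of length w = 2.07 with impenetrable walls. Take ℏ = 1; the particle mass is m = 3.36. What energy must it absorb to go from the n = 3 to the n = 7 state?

ΔE = 13.7

E_n = n²π²ℏ²/(2mw²), so ΔE = (7² − 3²) π²ℏ²/(2mw²).
ΔE = 40 × π² / (2 × 3.36 × 2.07²) = 13.71.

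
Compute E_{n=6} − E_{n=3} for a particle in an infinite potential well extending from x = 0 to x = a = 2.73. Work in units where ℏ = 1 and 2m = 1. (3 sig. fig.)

E_n = n²π²ℏ²/(2ma²), so ΔE = (6² − 3²) π²ℏ²/(2ma²).
ΔE = 27 × π² / (2 × 0.5 × 2.73²) = 35.76.

ΔE = 35.8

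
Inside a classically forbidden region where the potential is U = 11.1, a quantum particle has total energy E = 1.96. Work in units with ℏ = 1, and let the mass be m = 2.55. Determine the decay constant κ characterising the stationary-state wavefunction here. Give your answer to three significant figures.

κ = 6.83

Since E < U the TISE in this region is ψ'' = κ²ψ with κ = √(2m(U − E))/ℏ.
κ = √(2 × 2.55 × 9.14) = 6.827.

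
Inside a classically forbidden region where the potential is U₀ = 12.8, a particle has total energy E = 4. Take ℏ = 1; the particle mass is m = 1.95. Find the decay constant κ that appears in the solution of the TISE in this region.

Since E < U₀ the TISE in this region is ψ'' = κ²ψ with κ = √(2m(U₀ − E))/ℏ.
κ = √(2 × 1.95 × 8.8) = 5.858.

κ = 5.86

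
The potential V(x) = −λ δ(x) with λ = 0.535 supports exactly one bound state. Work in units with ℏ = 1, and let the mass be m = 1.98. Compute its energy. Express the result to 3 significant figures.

E = -0.283

The bound state is ψ(x) = √κ e^{−κ|x|}. The derivative jump ψ'(0⁺) − ψ'(0⁻) = −(2mλ/ℏ²)ψ(0) fixes κ = mλ/ℏ² = 1.059.
Then E = −ℏ²κ²/(2m) = −mλ²/(2ℏ²) = -0.2834.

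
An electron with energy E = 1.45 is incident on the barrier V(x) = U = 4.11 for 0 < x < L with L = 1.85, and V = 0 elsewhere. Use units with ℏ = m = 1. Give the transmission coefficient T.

T = 0.000718

E < U: inside the barrier ψ ∝ e^{±κx} with κ = √(2m(U − E))/ℏ = 2.307.
κL = 4.267, sinh(κL) = 35.65.
The exact tunnelling result is T⁻¹ = 1 + U² sinh²(κL) / [4E(U − E)] = 1392, so T = 0.000718.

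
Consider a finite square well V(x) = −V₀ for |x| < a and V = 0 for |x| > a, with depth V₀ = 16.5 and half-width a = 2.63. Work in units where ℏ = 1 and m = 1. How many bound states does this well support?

The dimensionless depth is z₀ = a√(2mV₀)/ℏ = 2.63 × √(33.00) = 15.11.
The even/odd transcendental equations gain one root per π/2 in z₀, giving N = 1 + ⌊2z₀/π⌋ = 1 + ⌊9.618⌋ = 10.

N = 10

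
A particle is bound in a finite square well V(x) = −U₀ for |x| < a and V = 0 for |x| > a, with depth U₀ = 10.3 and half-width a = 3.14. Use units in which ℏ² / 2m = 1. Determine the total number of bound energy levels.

Define the well-strength parameter z₀ = (a/ℏ)√(2mU₀) = 3.14 × √(2·0.5·10.3) = 10.08.
A new bound state (alternating even/odd) appears each time z₀ passes a multiple of π/2, so N = ⌊2z₀/π⌋ + 1 = ⌊6.415⌋ + 1 = 7.

N = 7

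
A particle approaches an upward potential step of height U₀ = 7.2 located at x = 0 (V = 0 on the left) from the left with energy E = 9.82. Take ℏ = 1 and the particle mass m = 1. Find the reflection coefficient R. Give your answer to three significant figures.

On each side the TISE gives plane waves with k = √(2m(E − V))/ℏ: k₁ = √(2·1·9.82) = 4.432, k₂ = √(2·1·2.62) = 2.289.
Matching ψ and ψ′ at x = 0 gives r = (k₁ − k₂)/(k₁ + k₂), so R = r² = 0.1016 and T = 1 − R = 0.8984.

R = 0.102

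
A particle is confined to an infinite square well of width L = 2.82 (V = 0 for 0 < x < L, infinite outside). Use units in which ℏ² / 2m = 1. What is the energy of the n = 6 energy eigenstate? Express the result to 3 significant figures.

Requiring ψ(0) = ψ(L) = 0 quantises k = nπ/L, hence E_n = ℏ²k²/2m = n²π²ℏ²/(2mL²).
E_6 = 6² × π² / (2 × 0.5 × 2.82²) = 44.68.

E = 44.7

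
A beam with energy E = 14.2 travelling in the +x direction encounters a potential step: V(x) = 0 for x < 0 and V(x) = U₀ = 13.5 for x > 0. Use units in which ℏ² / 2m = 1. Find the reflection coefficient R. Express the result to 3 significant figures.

On each side the TISE gives plane waves with k = √(2m(E − V))/ℏ: k₁ = √(2·½·14.2) = 3.768, k₂ = √(2·½·0.7) = 0.8367.
Matching ψ and ψ′ at x = 0 gives r = (k₁ − k₂)/(k₁ + k₂), so R = r² = 0.4053 and T = 1 − R = 0.5947.

R = 0.405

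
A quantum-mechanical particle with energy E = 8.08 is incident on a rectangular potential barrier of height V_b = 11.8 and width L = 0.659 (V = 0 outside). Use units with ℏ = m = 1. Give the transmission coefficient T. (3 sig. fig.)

E < V_b: inside the barrier ψ ∝ e^{±κx} with κ = √(2m(V_b − E))/ℏ = 2.728.
κL = 1.798, sinh(κL) = 2.934.
Matching ψ, ψ′ at both faces gives T = [1 + V_b² sinh²(κL) / (4E(V_b − E))]⁻¹ = 1/10.97 = 0.0911.

T = 0.0911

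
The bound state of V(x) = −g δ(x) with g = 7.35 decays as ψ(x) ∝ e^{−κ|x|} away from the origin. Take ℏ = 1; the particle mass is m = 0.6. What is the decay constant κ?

Integrating the TISE across x = 0 gives the cusp condition ψ'(0⁺) − ψ'(0⁻) = −(2mg/ℏ²)ψ(0).
With ψ ∝ e^{−κ|x|} this yields −2κ = −2mg/ℏ², so κ = mg/ℏ² = 4.410.

κ = 4.41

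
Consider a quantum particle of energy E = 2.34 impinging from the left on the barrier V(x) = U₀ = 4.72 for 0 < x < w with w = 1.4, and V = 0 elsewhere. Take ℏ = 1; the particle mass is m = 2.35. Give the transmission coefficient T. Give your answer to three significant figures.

T = 0.000343

Since E < U₀ the interior solution is evanescent with decay constant κ = √(2m(U₀ − E))/ℏ = 3.345.
κw = 4.682, sinh(κw) = 54.01.
The exact tunnelling result is T⁻¹ = 1 + U₀² sinh²(κw) / [4E(U₀ − E)] = 2918, so T = 0.000343.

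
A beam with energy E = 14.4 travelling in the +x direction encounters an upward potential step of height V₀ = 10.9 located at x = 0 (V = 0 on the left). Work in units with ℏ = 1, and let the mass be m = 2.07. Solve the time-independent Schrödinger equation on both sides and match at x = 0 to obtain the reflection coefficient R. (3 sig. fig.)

R = 0.115

On each side the TISE gives plane waves with k = √(2m(E − V))/ℏ: k₁ = √(2·2.07·14.4) = 7.721, k₂ = √(2·2.07·3.5) = 3.807.
Continuity of ψ and ψ′ at the step yields the reflection amplitude r = (k₁ − k₂)/(k₁ + k₂) = 0.3396; thus R = |r|² = 0.1153, T = 0.8847.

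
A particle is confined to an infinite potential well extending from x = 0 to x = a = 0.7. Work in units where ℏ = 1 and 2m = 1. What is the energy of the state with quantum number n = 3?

E = 181

Requiring ψ(0) = ψ(a) = 0 quantises k = nπ/a, hence E_n = ℏ²k²/2m = n²π²ℏ²/(2ma²).
E_3 = 3² × π² / (2 × 0.5 × 0.7²) = 181.3.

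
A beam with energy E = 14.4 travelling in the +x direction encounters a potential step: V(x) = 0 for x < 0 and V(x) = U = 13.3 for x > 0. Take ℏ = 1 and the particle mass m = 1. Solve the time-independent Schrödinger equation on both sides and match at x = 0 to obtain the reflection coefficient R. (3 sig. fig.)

The wavenumbers are k₁ = √(2mE)/ℏ = 5.367 on the left and k₂ = √(2m(E − U))/ℏ = 1.483 on the right.
Continuity of ψ and ψ′ at the step yields the reflection amplitude r = (k₁ − k₂)/(k₁ + k₂) = 0.5669; thus R = |r|² = 0.3214, T = 0.6786.

R = 0.321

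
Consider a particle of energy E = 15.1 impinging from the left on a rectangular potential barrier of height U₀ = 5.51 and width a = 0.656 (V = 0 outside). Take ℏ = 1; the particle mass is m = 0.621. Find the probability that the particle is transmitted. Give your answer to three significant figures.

T = 0.970

Above the barrier the interior wavenumber is k₂ = √(2m(E − U₀))/ℏ = 3.451, giving phase k₂a = 2.264.
T = [1 + U₀² sin²(k₂a) / (4E(E − U₀))]⁻¹ = 1/1.031 = 0.970.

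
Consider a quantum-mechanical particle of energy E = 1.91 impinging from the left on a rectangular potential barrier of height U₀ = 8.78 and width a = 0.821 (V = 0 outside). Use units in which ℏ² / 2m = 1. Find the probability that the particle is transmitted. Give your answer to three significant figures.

T = 0.0365

Since E < U₀ the interior solution is evanescent with decay constant κ = √(2m(U₀ − E))/ℏ = 2.621.
κa = 2.152, sinh(κa) = 4.242.
The exact tunnelling result is T⁻¹ = 1 + U₀² sinh²(κa) / [4E(U₀ − E)] = 27.43, so T = 0.0365.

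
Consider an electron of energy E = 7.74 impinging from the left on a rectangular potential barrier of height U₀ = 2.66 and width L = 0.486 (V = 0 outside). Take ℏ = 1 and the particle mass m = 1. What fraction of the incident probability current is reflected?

Above the barrier the interior wavenumber is k₂ = √(2m(E − U₀))/ℏ = 3.187, giving phase k₂L = 1.549.
T = [1 + U₀² sin²(k₂L) / (4E(E − U₀))]⁻¹ = 1/1.045 = 0.957.
R = 1 − T = 0.0430.

R = 0.0430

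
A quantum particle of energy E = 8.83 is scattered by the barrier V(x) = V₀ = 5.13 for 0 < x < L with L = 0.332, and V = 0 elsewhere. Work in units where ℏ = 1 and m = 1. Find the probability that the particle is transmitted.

T = 0.890

E > V₀: inside the barrier k₂ = √(2m(E − V₀))/ℏ = 2.720, k₂L = 0.9031.
T = [1 + V₀² sin²(k₂L) / (4E(E − V₀))]⁻¹ = 1/1.124 = 0.890.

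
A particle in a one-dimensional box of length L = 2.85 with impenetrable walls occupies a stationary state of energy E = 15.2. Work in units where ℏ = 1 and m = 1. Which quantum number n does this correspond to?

n = 5

From E_n = n²π²ℏ²/(2mL²) invert to n = √(2mL²E)/(πℏ).
n = (2.85/π) × √(2 × 1 × 15.2) = 5.002 → n = 5.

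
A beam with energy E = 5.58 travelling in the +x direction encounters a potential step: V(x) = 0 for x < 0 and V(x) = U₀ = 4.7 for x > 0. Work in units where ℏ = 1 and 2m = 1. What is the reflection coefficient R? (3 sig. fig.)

On each side the TISE gives plane waves with k = √(2m(E − V))/ℏ: k₁ = √(2·½·5.58) = 2.362, k₂ = √(2·½·0.88) = 0.9381.
Continuity of ψ and ψ′ at the step yields the reflection amplitude r = (k₁ − k₂)/(k₁ + k₂) = 0.4315; thus R = |r|² = 0.1862, T = 0.8138.

R = 0.186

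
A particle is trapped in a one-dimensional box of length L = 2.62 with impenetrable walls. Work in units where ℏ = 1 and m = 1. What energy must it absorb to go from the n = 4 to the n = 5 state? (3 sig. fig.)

E_n = n²π²ℏ²/(2mL²), so ΔE = (5² − 4²) π²ℏ²/(2mL²).
ΔE = 9 × π² / (2 × 1 × 2.62²) = 6.470.

ΔE = 6.47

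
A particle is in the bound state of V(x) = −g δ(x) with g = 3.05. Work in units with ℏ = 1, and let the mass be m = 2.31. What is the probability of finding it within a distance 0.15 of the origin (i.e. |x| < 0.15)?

The normalised bound state is ψ = √κ e^{−κ|x|} with κ = mg/ℏ² = 7.046.
P(|x| < d) = ∫_{−d}^{d} κ e^{−2κ|x|} dx = 1 − e^{−2κd} = 1 − e^{−2.114} = 0.8792.

P = 0.879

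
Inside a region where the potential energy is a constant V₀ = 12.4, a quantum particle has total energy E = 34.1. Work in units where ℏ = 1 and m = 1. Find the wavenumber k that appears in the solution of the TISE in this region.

k = 6.59

With E > V₀ the solution is oscillatory, ψ ∝ e^{±ikx} with k = √(2m(E − V₀))/ℏ.
k = √(2 × 1 × 21.7) = 6.588.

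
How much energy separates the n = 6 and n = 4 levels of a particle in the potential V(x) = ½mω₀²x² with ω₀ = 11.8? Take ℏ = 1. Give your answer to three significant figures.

E_n = ℏω₀(n + ½), so ΔE = (6 − 4) ℏω₀ = 2 × 11.8 = 23.60.

ΔE = 23.6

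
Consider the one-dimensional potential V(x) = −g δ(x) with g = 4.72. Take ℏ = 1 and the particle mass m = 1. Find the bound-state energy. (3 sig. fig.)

The bound state is ψ(x) = √κ e^{−κ|x|}. The derivative jump ψ'(0⁺) − ψ'(0⁻) = −(2mg/ℏ²)ψ(0) fixes κ = mg/ℏ² = 4.720.
Then E = −ℏ²κ²/(2m) = −mg²/(2ℏ²) = -11.14.

E = -11.1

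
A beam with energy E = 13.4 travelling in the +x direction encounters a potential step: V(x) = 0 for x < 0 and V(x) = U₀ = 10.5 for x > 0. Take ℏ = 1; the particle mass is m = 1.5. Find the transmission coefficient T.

The wavenumbers are k₁ = √(2mE)/ℏ = 6.340 on the left and k₂ = √(2m(E − U₀))/ℏ = 2.950 on the right.
Matching ψ and ψ′ at x = 0 gives r = (k₁ − k₂)/(k₁ + k₂), so R = r² = 0.1332 and T = 1 − R = 0.8668.

T = 0.867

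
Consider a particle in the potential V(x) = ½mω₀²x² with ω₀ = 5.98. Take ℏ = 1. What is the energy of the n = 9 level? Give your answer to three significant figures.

E = 56.8

Using E_n = (n + ½)ℏω₀: E_9 = 9.5 × 5.98 = 56.81.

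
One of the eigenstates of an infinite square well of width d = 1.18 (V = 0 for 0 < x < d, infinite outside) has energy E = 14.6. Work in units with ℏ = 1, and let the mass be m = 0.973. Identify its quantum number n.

From E_n = n²π²ℏ²/(2md²) invert to n = √(2md²E)/(πℏ).
n = (1.18/π) × √(2 × 0.973 × 14.6) = 2.002 → n = 2.

n = 2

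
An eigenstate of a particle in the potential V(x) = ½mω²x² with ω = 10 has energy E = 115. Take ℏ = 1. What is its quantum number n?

E_n = ℏω(n + ½) ⇒ n = E/(ℏω) − ½ = 115/10 − 0.5 = 11.000 → n = 11.

n = 11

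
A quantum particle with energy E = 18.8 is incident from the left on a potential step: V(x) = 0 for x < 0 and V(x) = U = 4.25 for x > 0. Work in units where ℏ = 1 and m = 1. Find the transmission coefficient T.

On each side the TISE gives plane waves with k = √(2m(E − V))/ℏ: k₁ = √(2·1·18.8) = 6.132, k₂ = √(2·1·14.55) = 5.394.
Continuity of ψ and ψ′ at the step yields the reflection amplitude r = (k₁ − k₂)/(k₁ + k₂) = 0.06398; thus R = |r|² = 0.004093, T = 0.9959.

T = 0.996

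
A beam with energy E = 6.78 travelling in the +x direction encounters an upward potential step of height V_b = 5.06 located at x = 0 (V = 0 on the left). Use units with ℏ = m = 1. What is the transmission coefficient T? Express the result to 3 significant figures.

The wavenumbers are k₁ = √(2mE)/ℏ = 3.682 on the left and k₂ = √(2m(E − V_b))/ℏ = 1.855 on the right.
Continuity of ψ and ψ′ at the step yields the reflection amplitude r = (k₁ − k₂)/(k₁ + k₂) = 0.3301; thus R = |r|² = 0.1089, T = 0.8911.

T = 0.891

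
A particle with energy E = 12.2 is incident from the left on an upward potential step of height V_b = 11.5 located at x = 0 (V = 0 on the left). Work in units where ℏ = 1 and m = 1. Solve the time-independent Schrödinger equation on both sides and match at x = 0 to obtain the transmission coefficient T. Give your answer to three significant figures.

T = 0.624

The wavenumbers are k₁ = √(2mE)/ℏ = 4.940 on the left and k₂ = √(2m(E − V_b))/ℏ = 1.183 on the right.
Matching ψ and ψ′ at x = 0 gives r = (k₁ − k₂)/(k₁ + k₂), so R = r² = 0.3764 and T = 1 − R = 0.6236.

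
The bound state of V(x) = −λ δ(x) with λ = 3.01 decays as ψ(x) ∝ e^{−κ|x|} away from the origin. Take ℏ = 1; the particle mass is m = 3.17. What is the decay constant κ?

κ = 9.54

Integrating the TISE across x = 0 gives the cusp condition ψ'(0⁺) − ψ'(0⁻) = −(2mλ/ℏ²)ψ(0).
With ψ ∝ e^{−κ|x|} this yields −2κ = −2mλ/ℏ², so κ = mλ/ℏ² = 9.542.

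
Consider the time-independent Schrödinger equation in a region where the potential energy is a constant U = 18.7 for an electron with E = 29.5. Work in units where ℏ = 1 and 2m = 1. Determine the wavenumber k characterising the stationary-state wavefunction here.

k = 3.29

With E > U the solution is oscillatory, ψ ∝ e^{±ikx} with k = √(2m(E − U))/ℏ.
k = √(2 × 0.5 × 10.8) = 3.286.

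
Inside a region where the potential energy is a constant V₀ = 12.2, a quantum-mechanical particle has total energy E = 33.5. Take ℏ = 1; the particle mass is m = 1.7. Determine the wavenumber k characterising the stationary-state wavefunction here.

k = 8.51

With E > V₀ the solution is oscillatory, ψ ∝ e^{±ikx} with k = √(2m(E − V₀))/ℏ.
k = √(2 × 1.7 × 21.3) = 8.510.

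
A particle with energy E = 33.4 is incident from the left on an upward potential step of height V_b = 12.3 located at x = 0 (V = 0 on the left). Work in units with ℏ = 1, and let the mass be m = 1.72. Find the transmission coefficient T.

T = 0.987

On each side the TISE gives plane waves with k = √(2m(E − V))/ℏ: k₁ = √(2·1.72·33.4) = 10.72, k₂ = √(2·1.72·21.1) = 8.520.
Continuity of ψ and ψ′ at the step yields the reflection amplitude r = (k₁ − k₂)/(k₁ + k₂) = 0.1143; thus R = |r|² = 0.01307, T = 0.9869.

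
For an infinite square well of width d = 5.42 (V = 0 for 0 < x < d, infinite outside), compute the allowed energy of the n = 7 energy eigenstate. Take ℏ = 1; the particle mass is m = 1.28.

The infinite-well eigenfunctions ψ_n = √(2/d) sin(nπx/d) vanish at both walls, giving E_n = n²π²ℏ²/(2md²).
E_7 = 7² × π² / (2 × 1.28 × 5.42²) = 6.431.

E = 6.43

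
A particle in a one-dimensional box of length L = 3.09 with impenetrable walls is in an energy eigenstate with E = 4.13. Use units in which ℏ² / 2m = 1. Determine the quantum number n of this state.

For an infinite well E_n = n²π²ℏ²/(2mL²), so n = (L/πℏ)√(2mE).
n = (3.09/π) × √(2 × 0.5 × 4.13) = 1.999 → n = 2.

n = 2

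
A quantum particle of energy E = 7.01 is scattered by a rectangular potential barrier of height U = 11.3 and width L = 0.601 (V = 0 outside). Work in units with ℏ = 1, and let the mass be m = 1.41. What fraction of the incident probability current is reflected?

R = 0.944

Since E < U the interior solution is evanescent with decay constant κ = √(2m(U − E))/ℏ = 3.478.
κL = 2.090, sinh(κL) = 3.982.
Matching ψ, ψ′ at both faces gives T = [1 + U² sinh²(κL) / (4E(U − E))]⁻¹ = 1/17.83 = 0.0561.
R = 1 − T = 0.944.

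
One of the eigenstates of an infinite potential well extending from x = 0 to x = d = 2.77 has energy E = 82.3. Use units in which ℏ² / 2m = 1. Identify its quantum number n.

n = 8

From E_n = n²π²ℏ²/(2md²) invert to n = √(2md²E)/(πℏ).
n = (2.77/π) × √(2 × 0.5 × 82.3) = 7.999 → n = 8.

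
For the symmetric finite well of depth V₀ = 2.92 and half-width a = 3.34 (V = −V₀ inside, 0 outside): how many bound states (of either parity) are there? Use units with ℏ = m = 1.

Define the well-strength parameter z₀ = (a/ℏ)√(2mV₀) = 3.34 × √(2·1·2.92) = 8.071.
A new bound state (alternating even/odd) appears each time z₀ passes a multiple of π/2, so N = ⌊2z₀/π⌋ + 1 = ⌊5.138⌋ + 1 = 6.

N = 6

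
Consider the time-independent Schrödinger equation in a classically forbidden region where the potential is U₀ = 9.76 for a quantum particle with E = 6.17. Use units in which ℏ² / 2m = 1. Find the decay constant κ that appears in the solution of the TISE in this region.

Since E < U₀ the TISE in this region is ψ'' = κ²ψ with κ = √(2m(U₀ − E))/ℏ.
κ = √(2 × 0.5 × 3.59) = 1.895.

κ = 1.89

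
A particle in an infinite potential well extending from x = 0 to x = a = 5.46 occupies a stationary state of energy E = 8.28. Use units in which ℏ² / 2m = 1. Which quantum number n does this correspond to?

For an infinite well E_n = n²π²ℏ²/(2ma²), so n = (a/πℏ)√(2mE).
n = (5.46/π) × √(2 × 0.5 × 8.28) = 5.001 → n = 5.

n = 5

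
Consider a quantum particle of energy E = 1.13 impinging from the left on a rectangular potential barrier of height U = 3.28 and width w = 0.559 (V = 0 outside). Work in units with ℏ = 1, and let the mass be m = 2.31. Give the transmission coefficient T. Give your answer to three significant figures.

T = 0.102

E < U: inside the barrier ψ ∝ e^{±κx} with κ = √(2m(U − E))/ℏ = 3.152.
κw = 1.762, sinh(κw) = 2.826.
Matching ψ, ψ′ at both faces gives T = [1 + U² sinh²(κw) / (4E(U − E))]⁻¹ = 1/9.838 = 0.102.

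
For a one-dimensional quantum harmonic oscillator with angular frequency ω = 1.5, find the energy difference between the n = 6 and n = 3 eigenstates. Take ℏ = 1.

ΔE = 4.50

E_n = ℏω(n + ½), so ΔE = (6 − 3) ℏω = 3 × 1.5 = 4.500.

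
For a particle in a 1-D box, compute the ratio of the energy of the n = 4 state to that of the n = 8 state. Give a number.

Since E_n ∝ n², the ratio is (4/8)² = 0.25.

0.25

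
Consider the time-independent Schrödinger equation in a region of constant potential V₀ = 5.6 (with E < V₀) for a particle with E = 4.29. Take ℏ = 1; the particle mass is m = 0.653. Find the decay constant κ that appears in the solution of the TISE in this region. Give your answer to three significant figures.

κ = 1.31

Since E < V₀ the TISE in this region is ψ'' = κ²ψ with κ = √(2m(V₀ − E))/ℏ.
κ = √(2 × 0.653 × 1.31) = 1.308.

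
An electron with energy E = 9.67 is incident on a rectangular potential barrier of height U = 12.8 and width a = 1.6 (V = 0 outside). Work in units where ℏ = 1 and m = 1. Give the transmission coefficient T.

Since E < U the interior solution is evanescent with decay constant κ = √(2m(U − E))/ℏ = 2.502.
κa = 4.003, sinh(κa) = 27.38.
The exact tunnelling result is T⁻¹ = 1 + U² sinh²(κa) / [4E(U − E)] = 1015, so T = 0.000985.

T = 0.000985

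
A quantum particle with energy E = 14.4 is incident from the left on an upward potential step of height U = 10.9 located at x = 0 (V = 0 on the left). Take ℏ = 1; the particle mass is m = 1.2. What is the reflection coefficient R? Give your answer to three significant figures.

R = 0.115

On each side the TISE gives plane waves with k = √(2m(E − V))/ℏ: k₁ = √(2·1.2·14.4) = 5.879, k₂ = √(2·1.2·3.5) = 2.898.
Continuity of ψ and ψ′ at the step yields the reflection amplitude r = (k₁ − k₂)/(k₁ + k₂) = 0.3396; thus R = |r|² = 0.1153, T = 0.8847.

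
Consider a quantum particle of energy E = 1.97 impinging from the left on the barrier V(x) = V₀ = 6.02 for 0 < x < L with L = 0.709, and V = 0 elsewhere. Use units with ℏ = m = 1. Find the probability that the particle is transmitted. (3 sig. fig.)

T = 0.0606

E < V₀: inside the barrier ψ ∝ e^{±κx} with κ = √(2m(V₀ − E))/ℏ = 2.846.
κL = 2.018, sinh(κL) = 3.695.
Matching ψ, ψ′ at both faces gives T = [1 + V₀² sinh²(κL) / (4E(V₀ − E))]⁻¹ = 1/16.50 = 0.0606.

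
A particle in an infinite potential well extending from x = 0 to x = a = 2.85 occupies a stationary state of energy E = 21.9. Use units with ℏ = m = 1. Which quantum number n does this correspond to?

For an infinite well E_n = n²π²ℏ²/(2ma²), so n = (a/πℏ)√(2mE).
n = (2.85/π) × √(2 × 1 × 21.9) = 6.004 → n = 6.

n = 6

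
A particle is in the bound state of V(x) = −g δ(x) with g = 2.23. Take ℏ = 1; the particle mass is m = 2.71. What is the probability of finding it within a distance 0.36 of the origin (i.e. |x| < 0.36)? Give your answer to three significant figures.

The normalised bound state is ψ = √κ e^{−κ|x|} with κ = mg/ℏ² = 6.043.
P(|x| < d) = ∫_{−d}^{d} κ e^{−2κ|x|} dx = 1 − e^{−2κd} = 1 − e^{−4.351} = 0.9871.

P = 0.987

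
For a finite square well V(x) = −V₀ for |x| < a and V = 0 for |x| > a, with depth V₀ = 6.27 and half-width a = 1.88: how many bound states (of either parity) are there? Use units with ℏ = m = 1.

N = 5

The dimensionless depth is z₀ = a√(2mV₀)/ℏ = 1.88 × √(12.54) = 6.657.
A new bound state (alternating even/odd) appears each time z₀ passes a multiple of π/2, so N = ⌊2z₀/π⌋ + 1 = ⌊4.238⌋ + 1 = 5.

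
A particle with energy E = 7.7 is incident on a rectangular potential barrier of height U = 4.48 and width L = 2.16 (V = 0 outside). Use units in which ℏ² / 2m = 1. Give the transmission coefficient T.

T = 0.917

E > U: inside the barrier k₂ = √(2m(E − U))/ℏ = 1.794, k₂L = 3.876.
Matching at both interfaces gives T⁻¹ = 1 + U² sin²(k₂L) / [4E(E − U)] = 1.091, hence T = 0.917.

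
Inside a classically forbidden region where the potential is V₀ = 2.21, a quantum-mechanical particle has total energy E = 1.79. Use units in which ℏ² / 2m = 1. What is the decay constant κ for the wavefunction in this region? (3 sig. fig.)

Since E < V₀ the TISE in this region is ψ'' = κ²ψ with κ = √(2m(V₀ − E))/ℏ.
κ = √(2 × 0.5 × 0.42) = 0.6481.

κ = 0.648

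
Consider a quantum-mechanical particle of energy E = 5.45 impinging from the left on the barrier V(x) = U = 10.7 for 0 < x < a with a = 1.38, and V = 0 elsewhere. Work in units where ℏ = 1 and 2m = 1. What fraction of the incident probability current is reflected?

E < U: inside the barrier ψ ∝ e^{±κx} with κ = √(2m(U − E))/ℏ = 2.291.
κa = 3.162, sinh(κa) = 11.79.
The exact tunnelling result is T⁻¹ = 1 + U² sinh²(κa) / [4E(U − E)] = 140.0, so T = 0.00714.
R = 1 − T = 0.993.

R = 0.993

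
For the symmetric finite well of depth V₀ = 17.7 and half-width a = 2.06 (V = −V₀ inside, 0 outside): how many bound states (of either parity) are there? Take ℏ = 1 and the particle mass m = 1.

The dimensionless depth is z₀ = a√(2mV₀)/ℏ = 2.06 × √(35.40) = 12.26.
A new bound state (alternating even/odd) appears each time z₀ passes a multiple of π/2, so N = ⌊2z₀/π⌋ + 1 = ⌊7.803⌋ + 1 = 8.

N = 8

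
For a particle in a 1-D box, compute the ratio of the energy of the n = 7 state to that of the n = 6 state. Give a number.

E_n = n²π²ℏ²/(2mL²) so the ratio is n₂²/n₁² = 49/36 = 1.36111.

1.36111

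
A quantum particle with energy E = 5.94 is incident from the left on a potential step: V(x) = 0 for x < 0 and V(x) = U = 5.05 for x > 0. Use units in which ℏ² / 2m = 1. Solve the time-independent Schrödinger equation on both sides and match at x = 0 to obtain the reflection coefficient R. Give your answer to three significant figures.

R = 0.195

The wavenumbers are k₁ = √(2mE)/ℏ = 2.437 on the left and k₂ = √(2m(E − U))/ℏ = 0.9434 on the right.
Matching ψ and ψ′ at x = 0 gives r = (k₁ − k₂)/(k₁ + k₂), so R = r² = 0.1953 and T = 1 − R = 0.8047.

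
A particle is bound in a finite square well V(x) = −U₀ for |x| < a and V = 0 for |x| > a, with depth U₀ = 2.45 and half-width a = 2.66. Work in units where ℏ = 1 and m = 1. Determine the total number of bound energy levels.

Define the well-strength parameter z₀ = (a/ℏ)√(2mU₀) = 2.66 × √(2·1·2.45) = 5.888.
A new bound state (alternating even/odd) appears each time z₀ passes a multiple of π/2, so N = ⌊2z₀/π⌋ + 1 = ⌊3.749⌋ + 1 = 4.

N = 4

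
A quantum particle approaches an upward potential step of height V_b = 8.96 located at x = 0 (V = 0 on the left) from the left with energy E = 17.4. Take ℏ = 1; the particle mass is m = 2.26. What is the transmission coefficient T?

T = 0.968

The wavenumbers are k₁ = √(2mE)/ℏ = 8.868 on the left and k₂ = √(2m(E − V_b))/ℏ = 6.176 on the right.
Continuity of ψ and ψ′ at the step yields the reflection amplitude r = (k₁ − k₂)/(k₁ + k₂) = 0.1789; thus R = |r|² = 0.03201, T = 0.9680.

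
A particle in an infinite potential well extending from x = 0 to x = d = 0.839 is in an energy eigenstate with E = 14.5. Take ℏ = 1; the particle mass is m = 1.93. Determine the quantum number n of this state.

n = 2

For an infinite well E_n = n²π²ℏ²/(2md²), so n = (d/πℏ)√(2mE).
n = (0.839/π) × √(2 × 1.93 × 14.5) = 1.998 → n = 2.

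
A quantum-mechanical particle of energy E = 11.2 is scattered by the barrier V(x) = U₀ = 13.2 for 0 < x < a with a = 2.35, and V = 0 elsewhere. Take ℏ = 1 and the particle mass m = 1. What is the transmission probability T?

Since E < U₀ the interior solution is evanescent with decay constant κ = √(2m(U₀ − E))/ℏ = 2.000.
κa = 4.700, sinh(κa) = 54.97.
Matching ψ, ψ′ at both faces gives T = [1 + U₀² sinh²(κa) / (4E(U₀ − E))]⁻¹ = 1/5877 = 0.000170.

T = 0.000170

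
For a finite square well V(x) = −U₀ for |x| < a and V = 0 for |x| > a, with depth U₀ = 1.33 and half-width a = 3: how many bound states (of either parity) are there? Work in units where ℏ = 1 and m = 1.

N = 4

The dimensionless depth is z₀ = a√(2mU₀)/ℏ = 3 × √(2.660) = 4.893.
The even/odd transcendental equations gain one root per π/2 in z₀, giving N = 1 + ⌊2z₀/π⌋ = 1 + ⌊3.115⌋ = 4.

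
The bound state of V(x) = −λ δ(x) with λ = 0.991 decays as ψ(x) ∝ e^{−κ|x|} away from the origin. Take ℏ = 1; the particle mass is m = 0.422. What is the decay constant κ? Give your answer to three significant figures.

Integrating the TISE across x = 0 gives the cusp condition ψ'(0⁺) − ψ'(0⁻) = −(2mλ/ℏ²)ψ(0).
With ψ ∝ e^{−κ|x|} this yields −2κ = −2mλ/ℏ², so κ = mλ/ℏ² = 0.4182.

κ = 0.418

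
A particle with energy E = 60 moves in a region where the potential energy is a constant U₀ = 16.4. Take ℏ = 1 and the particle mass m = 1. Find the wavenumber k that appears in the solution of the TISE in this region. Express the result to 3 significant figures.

k = 9.34

With E > U₀ the solution is oscillatory, ψ ∝ e^{±ikx} with k = √(2m(E − U₀))/ℏ.
k = √(2 × 1 × 43.6) = 9.338.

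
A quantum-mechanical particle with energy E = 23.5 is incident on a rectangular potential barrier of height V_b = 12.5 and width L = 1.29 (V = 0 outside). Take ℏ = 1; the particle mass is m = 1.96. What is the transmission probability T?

T = 0.909

Above the barrier the interior wavenumber is k₂ = √(2m(E − V_b))/ℏ = 6.567, giving phase k₂L = 8.471.
Matching at both interfaces gives T⁻¹ = 1 + V_b² sin²(k₂L) / [4E(E − V_b)] = 1.101, hence T = 0.909.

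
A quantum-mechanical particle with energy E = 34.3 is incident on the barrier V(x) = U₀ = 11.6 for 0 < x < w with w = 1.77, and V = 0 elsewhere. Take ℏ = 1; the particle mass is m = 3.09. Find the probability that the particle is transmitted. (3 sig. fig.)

E > U₀: inside the barrier k₂ = √(2m(E − U₀))/ℏ = 11.84, k₂w = 20.96.
Matching at both interfaces gives T⁻¹ = 1 + U₀² sin²(k₂w) / [4E(E − U₀)] = 1.032, hence T = 0.969.

T = 0.969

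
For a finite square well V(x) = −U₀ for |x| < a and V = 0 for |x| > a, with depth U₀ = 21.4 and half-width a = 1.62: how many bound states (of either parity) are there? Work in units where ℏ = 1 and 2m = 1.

N = 5

The dimensionless depth is z₀ = a√(2mU₀)/ℏ = 1.62 × √(21.40) = 7.494.
A new bound state (alternating even/odd) appears each time z₀ passes a multiple of π/2, so N = ⌊2z₀/π⌋ + 1 = ⌊4.771⌋ + 1 = 5.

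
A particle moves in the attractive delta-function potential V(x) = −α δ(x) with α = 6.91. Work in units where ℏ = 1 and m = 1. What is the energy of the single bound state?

E = -23.9

The bound state is ψ(x) = √κ e^{−κ|x|}. The derivative jump ψ'(0⁺) − ψ'(0⁻) = −(2mα/ℏ²)ψ(0) fixes κ = mα/ℏ² = 6.910.
Then E = −ℏ²κ²/(2m) = −mα²/(2ℏ²) = -23.87.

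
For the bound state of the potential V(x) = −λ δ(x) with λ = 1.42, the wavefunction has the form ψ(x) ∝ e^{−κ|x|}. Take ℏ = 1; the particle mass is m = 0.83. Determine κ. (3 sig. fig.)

κ = 1.18

Integrate −(ℏ²/2m)ψ'' − λδ(x)ψ = Eψ from −ε to +ε: the ψ'' term gives ψ'(0⁺) − ψ'(0⁻) and the δ term gives −(2mλ/ℏ²)ψ(0).
With ψ ∝ e^{−κ|x|} this yields −2κ = −2mλ/ℏ², so κ = mλ/ℏ² = 1.179.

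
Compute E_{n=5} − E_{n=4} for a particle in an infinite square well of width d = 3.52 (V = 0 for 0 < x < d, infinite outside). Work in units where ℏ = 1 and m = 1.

E_n = n²π²ℏ²/(2md²), so ΔE = (5² − 4²) π²ℏ²/(2md²).
ΔE = 9 × π² / (2 × 1 × 3.52²) = 3.584.

ΔE = 3.58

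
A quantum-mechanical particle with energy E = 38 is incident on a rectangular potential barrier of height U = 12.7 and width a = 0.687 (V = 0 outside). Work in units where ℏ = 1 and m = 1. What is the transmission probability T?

T = 0.961

Above the barrier the interior wavenumber is k₂ = √(2m(E − U))/ℏ = 7.113, giving phase k₂a = 4.887.
T = [1 + U² sin²(k₂a) / (4E(E − U))]⁻¹ = 1/1.041 = 0.961.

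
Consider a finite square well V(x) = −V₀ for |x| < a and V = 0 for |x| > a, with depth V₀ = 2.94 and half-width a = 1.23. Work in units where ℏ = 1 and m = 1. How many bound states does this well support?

Define the well-strength parameter z₀ = (a/ℏ)√(2mV₀) = 1.23 × √(2·1·2.94) = 2.983.
A new bound state (alternating even/odd) appears each time z₀ passes a multiple of π/2, so N = ⌊2z₀/π⌋ + 1 = ⌊1.899⌋ + 1 = 2.

N = 2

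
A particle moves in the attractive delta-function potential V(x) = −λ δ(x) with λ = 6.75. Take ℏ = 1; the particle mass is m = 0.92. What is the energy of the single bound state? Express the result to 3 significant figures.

For x ≠ 0 the bound state is ψ ∝ e^{−κ|x|}; integrating the TISE across the delta gives the cusp condition 2κ = 2mλ/ℏ², so κ = 6.210.
Then E = −ℏ²κ²/(2m) = −mλ²/(2ℏ²) = -20.96.

E = -21.0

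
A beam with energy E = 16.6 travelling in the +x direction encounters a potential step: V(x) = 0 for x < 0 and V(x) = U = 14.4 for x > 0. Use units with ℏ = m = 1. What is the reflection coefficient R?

R = 0.217

On each side the TISE gives plane waves with k = √(2m(E − V))/ℏ: k₁ = √(2·1·16.6) = 5.762, k₂ = √(2·1·2.2) = 2.098.
Matching ψ and ψ′ at x = 0 gives r = (k₁ − k₂)/(k₁ + k₂), so R = r² = 0.2174 and T = 1 − R = 0.7826.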